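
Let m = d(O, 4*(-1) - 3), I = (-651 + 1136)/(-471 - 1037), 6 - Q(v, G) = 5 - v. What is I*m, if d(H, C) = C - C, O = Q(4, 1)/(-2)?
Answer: 0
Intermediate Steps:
Q(v, G) = 1 + v (Q(v, G) = 6 - (5 - v) = 6 + (-5 + v) = 1 + v)
O = -5/2 (O = (1 + 4)/(-2) = 5*(-½) = -5/2 ≈ -2.5000)
I = -485/1508 (I = 485/(-1508) = 485*(-1/1508) = -485/1508 ≈ -0.32162)
d(H, C) = 0
m = 0
I*m = -485/1508*0 = 0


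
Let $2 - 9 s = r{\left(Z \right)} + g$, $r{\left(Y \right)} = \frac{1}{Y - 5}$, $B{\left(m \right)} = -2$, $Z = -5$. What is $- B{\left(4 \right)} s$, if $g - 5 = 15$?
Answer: $- \frac{179}{45} \approx -3.9778$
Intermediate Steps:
$g = 20$ ($g = 5 + 15 = 20$)
$r{\left(Y \right)} = \frac{1}{-5 + Y}$
$s = - \frac{179}{90}$ ($s = \frac{2}{9} - \frac{\frac{1}{-5 - 5} + 20}{9} = \frac{2}{9} - \frac{\frac{1}{-10} + 20}{9} = \frac{2}{9} - \frac{- \frac{1}{10} + 20}{9} = \frac{2}{9} - \frac{199}{90} = - \frac{179}{90} \approx -1.9889$)
$- B{\left(4 \right)} s = \left(-1\right) \left(-2\right) \left(- \frac{179}{90}\right) = 2 \left(- \frac{179}{90}\right) = - \frac{179}{45}$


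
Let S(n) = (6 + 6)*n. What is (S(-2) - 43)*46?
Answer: -3082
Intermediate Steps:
S(n) = 12*n
(S(-2) - 43)*46 = (12*(-2) - 43)*46 = (-24 - 43)*46 = -67*46 = -3082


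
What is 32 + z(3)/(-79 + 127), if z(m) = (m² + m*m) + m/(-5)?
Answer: 2589/80 ≈ 32.362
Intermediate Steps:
z(m) = 2*m² - m/5 (z(m) = (m² + m²) + m*(-⅕) = 2*m² - m/5)
32 + z(3)/(-79 + 127) = 32 + ((⅕)*3*(-1 + 10*3))/(-79 + 127) = 32 + ((⅕)*3*(-1 + 30))/48 = 32 + ((⅕)*3*29)/48 = 32 + (1/48)*(87/5) = 32 + 29/80 = 2589/80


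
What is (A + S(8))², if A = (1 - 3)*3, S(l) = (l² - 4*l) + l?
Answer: 1156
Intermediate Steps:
S(l) = l² - 3*l
A = -6 (A = -2*3 = -6)
(A + S(8))² = (-6 + 8*(-3 + 8))² = (-6 + 8*5)² = (-6 + 40)² = 34² = 1156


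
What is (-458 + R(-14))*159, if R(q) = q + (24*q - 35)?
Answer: -134037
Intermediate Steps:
R(q) = -35 + 25*q (R(q) = q + (-35 + 24*q) = -35 + 25*q)
(-458 + R(-14))*159 = (-458 + (-35 + 25*(-14)))*159 = (-458 + (-35 - 350))*159 = (-458 - 385)*159 = -843*159 = -134037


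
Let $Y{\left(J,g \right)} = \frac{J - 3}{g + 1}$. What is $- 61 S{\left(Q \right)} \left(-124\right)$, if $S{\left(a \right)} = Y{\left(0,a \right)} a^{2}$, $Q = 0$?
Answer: $0$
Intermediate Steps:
$Y{\left(J,g \right)} = \frac{-3 + J}{1 + g}$
$S{\left(a \right)} = - \frac{3 a^{2}}{1 + a}$ ($S{\left(a \right)} = \frac{-3 + 0}{1 + a} a^{2} = \frac{1}{1 + a} \left(-3\right) a^{2} = - \frac{3}{1 + a} a^{2} = - \frac{3 a^{2}}{1 + a}$)
$- 61 S{\left(Q \right)} \left(-124\right) = - 61 \left(- \frac{3 \cdot 0^{2}}{1 + 0}\right) \left(-124\right) = - 61 \left(\left(-3\right) 0 \cdot 1^{-1}\right) \left(-124\right) = - 61 \left(\left(-3\right) 0 \cdot 1\right) \left(-124\right) = \left(-61\right) 0 \left(-124\right) = 0 \left(-124\right) = 0$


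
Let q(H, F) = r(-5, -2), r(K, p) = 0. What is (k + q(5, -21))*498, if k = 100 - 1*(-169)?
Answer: 133962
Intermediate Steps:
k = 269 (k = 100 + 169 = 269)
q(H, F) = 0
(k + q(5, -21))*498 = (269 + 0)*498 = 269*498 = 133962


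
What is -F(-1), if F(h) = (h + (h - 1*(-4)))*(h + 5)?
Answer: -8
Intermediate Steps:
F(h) = (4 + 2*h)*(5 + h) (F(h) = (h + (h + 4))*(5 + h) = (h + (4 + h))*(5 + h) = (4 + 2*h)*(5 + h))
-F(-1) = -(20 + 2*(-1)² + 14*(-1)) = -(20 + 2*1 - 14) = -(20 + 2 - 14) = -1*8 = -8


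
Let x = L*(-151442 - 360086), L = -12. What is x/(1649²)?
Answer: 6138336/2719201 ≈ 2.2574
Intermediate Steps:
x = 6138336 (x = -12*(-151442 - 360086) = -12*(-511528) = 6138336)
x/(1649²) = 6138336/(1649²) = 6138336/2719201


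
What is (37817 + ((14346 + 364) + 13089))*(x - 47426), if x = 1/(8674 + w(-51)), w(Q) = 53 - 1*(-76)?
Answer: -27394094508432/8803 ≈ -3.1119e+9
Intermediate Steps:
w(Q) = 129 (w(Q) = 53 + 76 = 129)
x = 1/8803 (x = 1/(8674 + 129) = 1/8803 ≈ 0.00011360)
(37817 + ((14346 + 364) + 13089))*(x - 47426) = (37817 + ((14346 + 364) + 13089))*(1/8803 - 47426) = (37817 + (14710 + 13089))*(-417491077/8803) = (37817 + 27799)*(-417491077/8803) = 65616*(-417491077/8803) = -27394094508432/8803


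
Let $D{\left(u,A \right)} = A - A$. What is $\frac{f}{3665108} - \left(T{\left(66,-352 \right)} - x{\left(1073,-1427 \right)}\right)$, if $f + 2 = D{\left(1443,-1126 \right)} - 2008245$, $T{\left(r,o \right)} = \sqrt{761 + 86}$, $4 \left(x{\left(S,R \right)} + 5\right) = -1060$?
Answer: $- \frac{991587407}{3665108} - 11 \sqrt{7} \approx -299.65$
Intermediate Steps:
$x{\left(S,R \right)} = -270$ ($x{\left(S,R \right)} = -5 + \frac{1}{4} \left(-1060\right) = -5 - 265 = -270$)
$D{\left(u,A \right)} = 0$
$T{\left(r,o \right)} = 11 \sqrt{7}$ ($T{\left(r,o \right)} = \sqrt{847} = 11 \sqrt{7}$)
$f = -2008247$ ($f = -2 + \left(0 - 2008245\right) = -2 - 2008245 = -2008247$)
$\frac{f}{3665108} - \left(T{\left(66,-352 \right)} - x{\left(1073,-1427 \right)}\right) = - \frac{2008247}{3665108} - \left(11 \sqrt{7} - -270\right) = \left(-2008247\right) \frac{1}{3665108} - \left(11 \sqrt{7} + 270\right) = - \frac{2008247}{3665108} - \left(270 + 11 \sqrt{7}\right) = - \frac{991587407}{3665108} - 11 \sqrt{7}$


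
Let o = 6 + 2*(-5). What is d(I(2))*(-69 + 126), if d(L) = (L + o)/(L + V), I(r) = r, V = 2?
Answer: -57/2 ≈ -28.500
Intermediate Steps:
o = -4 (o = 6 - 10 = -4)
d(L) = (-4 + L)/(2 + L) (d(L) = (L - 4)/(L + 2) = (-4 + L)/(2 + L))
d(I(2))*(-69 + 126) = ((-4 + 2)/(2 + 2))*(-69 + 126) = (-2/4)*57 = ((¼)*(-2))*57 = -½*57 = -57/2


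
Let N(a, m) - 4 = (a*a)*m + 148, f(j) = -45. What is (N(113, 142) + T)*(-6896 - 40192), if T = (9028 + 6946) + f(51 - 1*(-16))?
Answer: -86137089552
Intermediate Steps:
N(a, m) = 152 + m*a**2 (N(a, m) = 4 + ((a*a)*m + 148) = 4 + (a**2*m + 148) = 4 + (m*a**2 + 148) = 4 + (148 + m*a**2) = 152 + m*a**2)
T = 15929 (T = (9028 + 6946) - 45 = 15974 - 45 = 15929)
(N(113, 142) + T)*(-6896 - 40192) = ((152 + 142*113**2) + 15929)*(-6896 - 40192) = ((152 + 142*12769) + 15929)*(-47088) = ((152 + 1813198) + 15929)*(-47088) = (1813350 + 15929)*(-47088) = 1829279*(-47088) = -86137089552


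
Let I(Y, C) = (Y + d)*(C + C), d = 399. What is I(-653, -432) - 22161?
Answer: 197295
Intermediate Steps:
I(Y, C) = 2*C*(399 + Y) (I(Y, C) = (Y + 399)*(C + C) = (399 + Y)*(2*C) = 2*C*(399 + Y))
I(-653, -432) - 22161 = 2*(-432)*(399 - 653) - 22161 = 2*(-432)*(-254) - 22161 = 219456 - 22161 = 197295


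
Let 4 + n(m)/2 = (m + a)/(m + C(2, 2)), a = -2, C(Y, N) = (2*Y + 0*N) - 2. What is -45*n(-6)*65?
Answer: 11700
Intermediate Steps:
C(Y, N) = -2 + 2*Y (C(Y, N) = (2*Y + 0) - 2 = 2*Y - 2 = -2 + 2*Y)
n(m) = -8 + 2*(-2 + m)/(2 + m) (n(m) = -8 + 2*((m - 2)/(m + (-2 + 2*2))) = -8 + 2*((-2 + m)/(m + (-2 + 4))) = -8 + 2*((-2 + m)/(m + 2)) = -8 + 2*((-2 + m)/(2 + m)) = -8 + 2*(-2 + m)/(2 + m))
-45*n(-6)*65 = -90*(-10 - 3*(-6))/(2 - 6)*65 = -90*(-10 + 18)/(-4)*65 = -90*(-1)*8/4*65 = -45*(-4)*65 = 180*65 = 11700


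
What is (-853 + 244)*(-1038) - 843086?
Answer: -210944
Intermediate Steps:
(-853 + 244)*(-1038) - 843086 = -609*(-1038) - 843086 = 632142 - 843086 = -210944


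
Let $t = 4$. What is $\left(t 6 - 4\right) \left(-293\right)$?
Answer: $-5860$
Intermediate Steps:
$\left(t 6 - 4\right) \left(-293\right) = \left(4 \cdot 6 - 4\right) \left(-293\right) = \left(24 - 4\right) \left(-293\right) = 20 \left(-293\right) = -5860$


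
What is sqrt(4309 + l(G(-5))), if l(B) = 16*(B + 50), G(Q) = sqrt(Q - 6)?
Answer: sqrt(5109 + 16*I*sqrt(11)) ≈ 71.478 + 0.3712*I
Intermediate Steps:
G(Q) = sqrt(-6 + Q)
l(B) = 800 + 16*B (l(B) = 16*(50 + B) = 800 + 16*B)
sqrt(4309 + l(G(-5))) = sqrt(4309 + (800 + 16*sqrt(-6 - 5))) = sqrt(4309 + (800 + 16*sqrt(-11))) = sqrt(4309 + (800 + 16*(I*sqrt(11)))) = sqrt(4309 + (800 + 16*I*sqrt(11))) = sqrt(5109 + 16*I*sqrt(11))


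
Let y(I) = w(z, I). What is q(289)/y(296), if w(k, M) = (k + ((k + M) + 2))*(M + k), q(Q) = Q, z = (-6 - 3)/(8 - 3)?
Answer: 7225/2165312 ≈ 0.0033367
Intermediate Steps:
z = -9/5 ≈ -1.8000
w(k, M) = (M + k)*(2 + M + 2*k) (w(k, M) = (k + ((M + k) + 2))*(M + k) = (k + (2 + M + k))*(M + k) = (2 + M + 2*k)*(M + k) = (M + k)*(2 + M + 2*k))
y(I) = 72/25 + I² - 17*I/5 (y(I) = I² + 2*I + 2*(-9/5) + 2*(-9/5)² + 3*I*(-9/5) = I² + 2*I - 18/5 + 2*(81/25) - 27*I/5 = I² + 2*I - 18/5 + 162/25 - 27*I/5 = 72/25 + I² - 17*I/5)
q(289)/y(296) = 289/(72/25 + 296² - 17/5*296) = 289/(72/25 + 87616 - 5032/5) = 289/(2165312/25) = 289*(25/2165312) = 7225/2165312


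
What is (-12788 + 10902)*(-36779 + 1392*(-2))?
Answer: 74615818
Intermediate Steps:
(-12788 + 10902)*(-36779 + 1392*(-2)) = -1886*(-36779 - 2784) = -1886*(-39563) = 74615818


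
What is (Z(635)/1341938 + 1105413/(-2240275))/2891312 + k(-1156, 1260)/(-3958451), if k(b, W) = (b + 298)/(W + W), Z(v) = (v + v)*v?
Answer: 22255511691610792759/180639748123616193121764600 ≈ 1.2320e-7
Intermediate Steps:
Z(v) = 2*v² (Z(v) = (2*v)*v = 2*v²)
k(b, W) = (298 + b)/(2*W) (k(b, W) = (298 + b)/((2*W)) = (298 + b)*(1/(2*W)) = (298 + b)/(2*W))
(Z(635)/1341938 + 1105413/(-2240275))/2891312 + k(-1156, 1260)/(-3958451) = ((2*635²)/1341938 + 1105413/(-2240275))/2891312 + ((½)*(298 - 1156)/1260)/(-3958451) = ((2*403225)*(1/1341938) + 1105413*(-1/2240275))*(1/2891312) + ((½)*(1/1260)*(-858))*(-1/3958451) = (806450*(1/1341938) - 1105413/2240275)*(1/2891312) - 143/420*(-1/3958451) = (403225/670969 - 1105413/2240275)*(1/2891312) + 143/1662549420 = (161637031678/1503155076475)*(1/2891312) + 143/1662549420 = 80818515839/2173045155236542600 + 143/1662549420 = 22255511691610792759/180639748123616193121764600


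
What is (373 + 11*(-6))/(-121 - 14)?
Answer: -307/135 ≈ -2.2741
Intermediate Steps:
(373 + 11*(-6))/(-121 - 14) = (373 - 66)/(-135) = 307*(-1/135) = -307/135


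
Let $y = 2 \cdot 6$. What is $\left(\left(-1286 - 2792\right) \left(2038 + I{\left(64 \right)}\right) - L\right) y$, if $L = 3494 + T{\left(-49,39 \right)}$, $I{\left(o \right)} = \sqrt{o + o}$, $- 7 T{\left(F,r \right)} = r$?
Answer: $- \frac{698414004}{7} - 391488 \sqrt{2} \approx -1.0033 \cdot 10^{8}$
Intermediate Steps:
$T{\left(F,r \right)} = - \frac{r}{7}$
$I{\left(o \right)} = \sqrt{2} \sqrt{o}$ ($I{\left(o \right)} = \sqrt{2 o} = \sqrt{2} \sqrt{o}$)
$L = \frac{24419}{7}$ ($L = 3494 - \frac{39}{7} = \frac{24419}{7} \approx 3488.4$)
$y = 12$
$\left(\left(-1286 - 2792\right) \left(2038 + I{\left(64 \right)}\right) - L\right) y = \left(\left(-1286 - 2792\right) \left(2038 + \sqrt{2} \sqrt{64}\right) - \frac{24419}{7}\right) 12 = \left(- 4078 \left(2038 + \sqrt{2} \cdot 8\right) - \frac{24419}{7}\right) 12 = \left(- 4078 \left(2038 + 8 \sqrt{2}\right) - \frac{24419}{7}\right) 12 = \left(\left(-8310964 - 32624 \sqrt{2}\right) - \frac{24419}{7}\right) 12 = \left(- \frac{58201167}{7} - 32624 \sqrt{2}\right) 12 = - \frac{698414004}{7} - 391488 \sqrt{2}$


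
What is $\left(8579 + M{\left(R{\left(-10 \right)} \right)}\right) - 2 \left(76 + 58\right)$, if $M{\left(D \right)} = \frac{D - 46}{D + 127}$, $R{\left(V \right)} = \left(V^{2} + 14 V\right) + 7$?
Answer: $\frac{781155}{94} \approx 8310.2$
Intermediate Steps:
$R{\left(V \right)} = 7 + V^{2} + 14 V$
$M{\left(D \right)} = \frac{-46 + D}{127 + D}$
$\left(8579 + M{\left(R{\left(-10 \right)} \right)}\right) - 2 \left(76 + 58\right) = \left(8579 + \frac{-46 + \left(7 + \left(-10\right)^{2} + 14 \left(-10\right)\right)}{127 + \left(7 + \left(-10\right)^{2} + 14 \left(-10\right)\right)}\right) - 2 \left(76 + 58\right) = \left(8579 + \frac{-46 + \left(7 + 100 - 140\right)}{127 + \left(7 + 100 - 140\right)}\right) - 268 = \left(8579 + \frac{-46 - 33}{127 - 33}\right) - 268 = \left(8579 + \frac{1}{94} \left(-79\right)\right) - 268 = \left(8579 - \frac{79}{94}\right) - 268 = \frac{806347}{94} - 268 = \frac{781155}{94}$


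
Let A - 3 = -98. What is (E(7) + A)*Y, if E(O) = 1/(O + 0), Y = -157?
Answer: 104248/7 ≈ 14893.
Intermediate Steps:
E(O) = 1/O
A = -95 (A = 3 - 98 = -95)
(E(7) + A)*Y = (1/7 - 95)*(-157) = (⅐ - 95)*(-157) = -664/7*(-157) = 104248/7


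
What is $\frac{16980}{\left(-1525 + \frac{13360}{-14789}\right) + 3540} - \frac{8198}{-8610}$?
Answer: $\frac{3208411715}{341948733} \approx 9.3827$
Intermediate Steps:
$\frac{16980}{\left(-1525 + \frac{13360}{-14789}\right) + 3540} - \frac{8198}{-8610} = \frac{16980}{\left(-1525 + 13360 \left(- \frac{1}{14789}\right)\right) + 3540} - - \frac{4099}{4305} = \frac{16980}{\left(-1525 - \frac{13360}{14789}\right) + 3540} + \frac{4099}{4305} = \frac{16980}{- \frac{22566585}{14789} + 3540} + \frac{4099}{4305} = \frac{16980}{\frac{29786475}{14789}} + \frac{4099}{4305} = 16980 \cdot \frac{14789}{29786475} + \frac{4099}{4305} = \frac{16741148}{1985765} + \frac{4099}{4305} = \frac{3208411715}{341948733}$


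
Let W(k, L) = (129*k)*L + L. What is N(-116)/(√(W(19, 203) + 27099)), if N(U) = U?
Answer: -116*√524855/524855 ≈ -0.16012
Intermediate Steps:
W(k, L) = L + 129*L*k (W(k, L) = 129*L*k + L = L + 129*L*k)
N(-116)/(√(W(19, 203) + 27099)) = -116/√(203*(1 + 129*19) + 27099) = -116/√(203*(1 + 2451) + 27099) = -116/√(203*2452 + 27099) = -116/√(497756 + 27099) = -116*√524855/524855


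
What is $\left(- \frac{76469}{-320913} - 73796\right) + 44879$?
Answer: $- \frac{9279764752}{320913} \approx -28917.0$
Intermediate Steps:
$\left(- \frac{76469}{-320913} - 73796\right) + 44879 = \left(\left(-76469\right) \left(- \frac{1}{320913}\right) - 73796\right) + 44879 = \left(\frac{76469}{320913} - 73796\right) + 44879 = - \frac{23682019279}{320913} + 44879 = - \frac{9279764752}{320913}$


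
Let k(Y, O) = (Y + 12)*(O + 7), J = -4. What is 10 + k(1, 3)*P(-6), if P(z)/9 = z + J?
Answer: -11690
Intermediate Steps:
k(Y, O) = (7 + O)*(12 + Y) (k(Y, O) = (12 + Y)*(7 + O) = (7 + O)*(12 + Y))
P(z) = -36 + 9*z (P(z) = 9*(z - 4) = 9*(-4 + z) = -36 + 9*z)
10 + k(1, 3)*P(-6) = 10 + (84 + 7*1 + 12*3 + 3*1)*(-36 + 9*(-6)) = 10 + (84 + 7 + 36 + 3)*(-36 - 54) = 10 + 130*(-90) = 10 - 11700 = -11690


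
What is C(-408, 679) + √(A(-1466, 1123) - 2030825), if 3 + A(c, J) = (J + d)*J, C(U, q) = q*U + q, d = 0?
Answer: -276353 + I*√769699 ≈ -2.7635e+5 + 877.33*I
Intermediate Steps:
C(U, q) = q + U*q (C(U, q) = U*q + q = q + U*q)
A(c, J) = -3 + J² (A(c, J) = -3 + (J + 0)*J = -3 + J*J = -3 + J²)
C(-408, 679) + √(A(-1466, 1123) - 2030825) = 679*(1 - 408) + √((-3 + 1123²) - 2030825) = 679*(-407) + √((-3 + 1261129) - 2030825) = -276353 + √(1261126 - 2030825) = -276353 + √(-769699) = -276353 + I*√769699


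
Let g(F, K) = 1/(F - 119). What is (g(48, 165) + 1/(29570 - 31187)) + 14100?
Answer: 1618777012/114807 ≈ 14100.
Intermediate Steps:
g(F, K) = 1/(-119 + F)
(g(48, 165) + 1/(29570 - 31187)) + 14100 = (1/(-119 + 48) + 1/(29570 - 31187)) + 14100 = (1/(-71) + 1/(-1617)) + 14100 = (-1/71 - 1/1617) + 14100 = -1688/114807 + 14100 = 1618777012/114807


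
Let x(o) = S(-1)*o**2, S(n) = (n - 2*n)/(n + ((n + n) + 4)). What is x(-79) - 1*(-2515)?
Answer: 8756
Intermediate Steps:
S(n) = -n/(4 + 3*n) (S(n) = (-n)/(n + (2*n + 4)) = (-n)/(n + (4 + 2*n)) = (-n)/(4 + 3*n) = -n/(4 + 3*n))
x(o) = o**2 (x(o) = (-1*(-1)/(4 + 3*(-1)))*o**2 = (-1*(-1)/(4 - 3))*o**2 = (-1*(-1)/1)*o**2 = (-1*(-1)*1)*o**2 = 1*o**2 = o**2)
x(-79) - 1*(-2515) = (-79)**2 - 1*(-2515) = 6241 + 2515 = 8756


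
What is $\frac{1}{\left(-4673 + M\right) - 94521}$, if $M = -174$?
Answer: $- \frac{1}{99368} \approx -1.0064 \cdot 10^{-5}$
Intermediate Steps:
$\frac{1}{\left(-4673 + M\right) - 94521} = \frac{1}{\left(-4673 - 174\right) - 94521} = \frac{1}{-4847 - 94521} = \frac{1}{-99368} = - \frac{1}{99368}$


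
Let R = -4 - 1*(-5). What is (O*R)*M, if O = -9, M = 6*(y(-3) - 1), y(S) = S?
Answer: 216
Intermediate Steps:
R = 1 (R = -4 + 5 = 1)
M = -24 (M = 6*(-3 - 1) = 6*(-4) = -24)
(O*R)*M = -9*1*(-24) = -9*(-24) = 216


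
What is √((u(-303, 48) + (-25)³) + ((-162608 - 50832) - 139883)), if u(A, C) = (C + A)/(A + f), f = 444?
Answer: I*√815010127/47 ≈ 607.41*I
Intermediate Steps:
u(A, C) = (A + C)/(444 + A) (u(A, C) = (C + A)/(A + 444) = (A + C)/(444 + A))
√((u(-303, 48) + (-25)³) + ((-162608 - 50832) - 139883)) = √(((-303 + 48)/(444 - 303) + (-25)³) + ((-162608 - 50832) - 139883)) = √((-255/141 - 15625) + (-213440 - 139883)) = √(((1/141)*(-255) - 15625) - 353323) = √((-85/47 - 15625) - 353323) = √(-734460/47 - 353323) = √(-17340641/47) = I*√815010127/47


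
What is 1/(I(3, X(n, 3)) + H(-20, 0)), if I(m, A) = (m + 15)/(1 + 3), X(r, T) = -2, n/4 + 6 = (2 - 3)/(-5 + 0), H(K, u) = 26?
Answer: 2/61 ≈ 0.032787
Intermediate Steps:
n = -116/5 (n = -24 + 4*((2 - 3)/(-5 + 0)) = -24 + 4*(-1/(-5)) = -24 + 4*(-1*(-1/5)) = -24 + 4*(1/5) = -24 + 4/5 = -116/5 ≈ -23.200)
I(m, A) = 15/4 + m/4 (I(m, A) = (15 + m)/4 = (15 + m)*(1/4) = 15/4 + m/4)
1/(I(3, X(n, 3)) + H(-20, 0)) = 1/((15/4 + (1/4)*3) + 26) = 1/((15/4 + 3/4) + 26) = 1/(9/2 + 26) = 1/(61/2) = 2/61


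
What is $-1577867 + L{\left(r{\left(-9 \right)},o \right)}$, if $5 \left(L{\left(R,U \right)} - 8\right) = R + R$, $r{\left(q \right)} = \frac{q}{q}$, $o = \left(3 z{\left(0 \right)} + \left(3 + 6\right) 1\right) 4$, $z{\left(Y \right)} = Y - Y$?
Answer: $- \frac{7889293}{5} \approx -1.5779 \cdot 10^{6}$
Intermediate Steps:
$z{\left(Y \right)} = 0$
$o = 36$ ($o = \left(3 \cdot 0 + \left(3 + 6\right) 1\right) 4 = \left(0 + 9 \cdot 1\right) 4 = \left(0 + 9\right) 4 = 9 \cdot 4 = 36$)
$r{\left(q \right)} = 1$
$L{\left(R,U \right)} = 8 + \frac{2 R}{5}$ ($L{\left(R,U \right)} = 8 + \frac{R + R}{5} = 8 + \frac{2 R}{5}$)
$-1577867 + L{\left(r{\left(-9 \right)},o \right)} = -1577867 + \left(8 + \frac{2}{5} \cdot 1\right) = -1577867 + \left(8 + \frac{2}{5}\right) = -1577867 + \frac{42}{5} = - \frac{7889293}{5}$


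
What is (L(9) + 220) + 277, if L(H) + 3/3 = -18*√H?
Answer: 442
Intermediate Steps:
L(H) = -1 - 18*√H
(L(9) + 220) + 277 = ((-1 - 18*√9) + 220) + 277 = ((-1 - 18*3) + 220) + 277 = ((-1 - 54) + 220) + 277 = (-55 + 220) + 277 = 165 + 277 = 442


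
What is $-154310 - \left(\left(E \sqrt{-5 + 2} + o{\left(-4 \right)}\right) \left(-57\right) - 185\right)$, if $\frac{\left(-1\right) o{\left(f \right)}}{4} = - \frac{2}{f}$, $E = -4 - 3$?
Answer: $-154239 - 399 i \sqrt{3} \approx -1.5424 \cdot 10^{5} - 691.09 i$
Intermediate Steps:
$E = -7$
$o{\left(f \right)} = \frac{8}{f}$ ($o{\left(f \right)} = - 4 \left(- \frac{2}{f}\right) = \frac{8}{f}$)
$-154310 - \left(\left(E \sqrt{-5 + 2} + o{\left(-4 \right)}\right) \left(-57\right) - 185\right) = -154310 - \left(\left(- 7 \sqrt{-5 + 2} + \frac{8}{-4}\right) \left(-57\right) - 185\right) = -154310 - \left(\left(- 7 \sqrt{-3} + 8 \left(- \frac{1}{4}\right)\right) \left(-57\right) - 185\right) = -154310 - \left(\left(- 7 i \sqrt{3} - 2\right) \left(-57\right) - 185\right) = -154310 - \left(\left(-2 - 7 i \sqrt{3}\right) \left(-57\right) - 185\right) = -154310 - \left(\left(114 + 399 i \sqrt{3}\right) - 185\right) = -154310 - \left(-71 + 399 i \sqrt{3}\right) = -154310 + \left(71 - 399 i \sqrt{3}\right) = -154239 - 399 i \sqrt{3}$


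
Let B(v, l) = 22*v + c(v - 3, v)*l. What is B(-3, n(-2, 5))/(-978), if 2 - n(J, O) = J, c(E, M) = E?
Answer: 15/163 ≈ 0.092025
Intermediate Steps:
n(J, O) = 2 - J
B(v, l) = 22*v + l*(-3 + v) (B(v, l) = 22*v + (v - 3)*l = 22*v + (-3 + v)*l = 22*v + l*(-3 + v))
B(-3, n(-2, 5))/(-978) = (22*(-3) + (2 - 1*(-2))*(-3 - 3))/(-978) = (-66 + (2 + 2)*(-6))*(-1/978) = (-66 + 4*(-6))*(-1/978) = (-66 - 24)*(-1/978) = -90*(-1/978) = 15/163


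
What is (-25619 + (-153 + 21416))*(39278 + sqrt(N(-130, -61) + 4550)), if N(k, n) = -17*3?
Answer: -171094968 - 4356*sqrt(4499) ≈ -1.7139e+8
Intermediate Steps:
N(k, n) = -51
(-25619 + (-153 + 21416))*(39278 + sqrt(N(-130, -61) + 4550)) = (-25619 + (-153 + 21416))*(39278 + sqrt(-51 + 4550)) = (-25619 + 21263)*(39278 + sqrt(4499)) = -4356*(39278 + sqrt(4499)) = -171094968 - 4356*sqrt(4499)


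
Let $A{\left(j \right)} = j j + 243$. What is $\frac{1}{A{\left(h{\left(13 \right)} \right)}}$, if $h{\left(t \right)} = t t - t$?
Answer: $\frac{1}{24579} \approx 4.0685 \cdot 10^{-5}$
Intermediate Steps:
$h{\left(t \right)} = t^{2} - t$
$A{\left(j \right)} = 243 + j^{2}$ ($A{\left(j \right)} = j^{2} + 243 = 243 + j^{2}$)
$\frac{1}{A{\left(h{\left(13 \right)} \right)}} = \frac{1}{243 + \left(13 \left(-1 + 13\right)\right)^{2}} = \frac{1}{243 + \left(13 \cdot 12\right)^{2}} = \frac{1}{243 + 156^{2}} = \frac{1}{243 + 24336} = \frac{1}{24579}$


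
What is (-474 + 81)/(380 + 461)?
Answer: -393/841 ≈ -0.46730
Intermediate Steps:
(-474 + 81)/(380 + 461) = -393/841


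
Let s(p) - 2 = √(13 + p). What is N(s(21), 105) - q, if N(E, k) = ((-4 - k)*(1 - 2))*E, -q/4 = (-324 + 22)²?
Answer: 365034 + 109*√34 ≈ 3.6567e+5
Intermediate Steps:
q = -364816 (q = -4*(-324 + 22)² = -4*(-302)² = -4*91204 = -364816)
s(p) = 2 + √(13 + p)
N(E, k) = E*(4 + k) (N(E, k) = ((-4 - k)*(-1))*E = (4 + k)*E = E*(4 + k))
N(s(21), 105) - q = (2 + √(13 + 21))*(4 + 105) - 1*(-364816) = (2 + √34)*109 + 364816 = (218 + 109*√34) + 364816 = 365034 + 109*√34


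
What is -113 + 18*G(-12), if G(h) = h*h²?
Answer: -31217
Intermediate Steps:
G(h) = h³
-113 + 18*G(-12) = -113 + 18*(-12)³ = -113 + 18*(-1728) = -113 - 31104 = -31217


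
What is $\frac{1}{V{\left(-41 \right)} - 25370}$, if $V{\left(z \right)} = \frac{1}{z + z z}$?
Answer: $- \frac{1640}{41606799} \approx -3.9417 \cdot 10^{-5}$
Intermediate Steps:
$V{\left(z \right)} = \frac{1}{z + z^{2}}$
$\frac{1}{V{\left(-41 \right)} - 25370} = \frac{1}{\frac{1}{\left(-41\right) \left(1 - 41\right)} - 25370} = \frac{1}{- \frac{1}{41 \left(-40\right)} + \left(-33849 + 8479\right)} = \frac{1}{\left(- \frac{1}{41}\right) \left(- \frac{1}{40}\right) - 25370} = \frac{1}{\frac{1}{1640} - 25370} = \frac{1}{- \frac{41606799}{1640}} = - \frac{1640}{41606799}$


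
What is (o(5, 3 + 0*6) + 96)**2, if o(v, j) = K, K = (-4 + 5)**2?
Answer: 9409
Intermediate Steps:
K = 1 (K = 1**2 = 1)
o(v, j) = 1
(o(5, 3 + 0*6) + 96)**2 = (1 + 96)**2 = 97**2 = 9409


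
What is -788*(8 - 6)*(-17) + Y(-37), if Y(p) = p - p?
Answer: 26792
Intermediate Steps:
Y(p) = 0
-788*(8 - 6)*(-17) + Y(-37) = -788*(8 - 6)*(-17) + 0 = -1576*(-17) + 0 = -788*(-34) + 0 = 26792 + 0 = 26792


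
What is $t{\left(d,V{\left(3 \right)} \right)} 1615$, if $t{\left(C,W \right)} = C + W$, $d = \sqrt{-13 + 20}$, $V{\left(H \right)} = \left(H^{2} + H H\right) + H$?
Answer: $33915 + 1615 \sqrt{7} \approx 38188.0$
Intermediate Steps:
$V{\left(H \right)} = H + 2 H^{2}$ ($V{\left(H \right)} = \left(H^{2} + H^{2}\right) + H = 2 H^{2} + H = H + 2 H^{2}$)
$d = \sqrt{7} \approx 2.6458$
$t{\left(d,V{\left(3 \right)} \right)} 1615 = \left(\sqrt{7} + 3 \left(1 + 2 \cdot 3\right)\right) 1615 = \left(\sqrt{7} + 3 \left(1 + 6\right)\right) 1615 = \left(\sqrt{7} + 3 \cdot 7\right) 1615 = \left(\sqrt{7} + 21\right) 1615 = \left(21 + \sqrt{7}\right) 1615 = 33915 + 1615 \sqrt{7}$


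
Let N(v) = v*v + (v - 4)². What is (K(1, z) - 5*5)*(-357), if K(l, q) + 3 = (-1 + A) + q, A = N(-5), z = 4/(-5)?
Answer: -136017/5 ≈ -27203.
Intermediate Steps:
z = -⅘ (z = 4*(-⅕) = -⅘ ≈ -0.80000)
N(v) = v² + (-4 + v)²
A = 106 (A = (-5)² + (-4 - 5)² = 25 + (-9)² = 25 + 81 = 106)
K(l, q) = 102 + q (K(l, q) = -3 + ((-1 + 106) + q) = -3 + (105 + q) = 102 + q)
(K(1, z) - 5*5)*(-357) = ((102 - ⅘) - 5*5)*(-357) = (506/5 - 25)*(-357) = (381/5)*(-357) = -136017/5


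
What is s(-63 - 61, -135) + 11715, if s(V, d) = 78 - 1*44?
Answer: 11749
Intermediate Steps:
s(V, d) = 34 (s(V, d) = 78 - 44 = 34)
s(-63 - 61, -135) + 11715 = 34 + 11715 = 11749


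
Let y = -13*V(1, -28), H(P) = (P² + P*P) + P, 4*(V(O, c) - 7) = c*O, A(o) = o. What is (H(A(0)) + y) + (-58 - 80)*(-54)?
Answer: 7452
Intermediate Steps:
V(O, c) = 7 + O*c/4 (V(O, c) = 7 + (c*O)/4 = 7 + (O*c)/4 = 7 + O*c/4)
H(P) = P + 2*P² (H(P) = (P² + P²) + P = 2*P² + P = P + 2*P²)
y = 0 (y = -13*(7 + (¼)*1*(-28)) = -13*(7 - 7) = -13*0 = 0)
(H(A(0)) + y) + (-58 - 80)*(-54) = (0*(1 + 2*0) + 0) + (-58 - 80)*(-54) = (0*(1 + 0) + 0) - 138*(-54) = (0*1 + 0) + 7452 = (0 + 0) + 7452 = 0 + 7452 = 7452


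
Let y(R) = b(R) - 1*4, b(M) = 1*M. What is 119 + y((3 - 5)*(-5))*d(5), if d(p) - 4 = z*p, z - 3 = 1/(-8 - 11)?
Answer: 4397/19 ≈ 231.42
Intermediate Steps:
b(M) = M
z = 56/19 (z = 3 + 1/(-8 - 11) = 3 + 1/(-19) = 3 - 1/19 = 56/19 ≈ 2.9474)
d(p) = 4 + 56*p/19
y(R) = -4 + R (y(R) = R - 1*4 = R - 4 = -4 + R)
119 + y((3 - 5)*(-5))*d(5) = 119 + (-4 + (3 - 5)*(-5))*(4 + (56/19)*5) = 119 + (-4 - 2*(-5))*(4 + 280/19) = 119 + (-4 + 10)*(356/19) = 119 + 6*(356/19) = 119 + 2136/19 = 4397/19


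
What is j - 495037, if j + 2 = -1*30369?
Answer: -525408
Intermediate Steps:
j = -30371 (j = -2 - 1*30369 = -2 - 30369 = -30371)
j - 495037 = -30371 - 495037 = -525408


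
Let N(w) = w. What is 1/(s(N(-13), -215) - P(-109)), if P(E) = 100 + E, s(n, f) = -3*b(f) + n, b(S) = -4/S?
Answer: -215/872 ≈ -0.24656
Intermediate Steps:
s(n, f) = n + 12/f (s(n, f) = -(-12)/f + n = 12/f + n = n + 12/f)
1/(s(N(-13), -215) - P(-109)) = 1/((-13 + 12/(-215)) - (100 - 109)) = 1/((-13 + 12*(-1/215)) - 1*(-9)) = 1/((-13 - 12/215) + 9) = 1/(-2807/215 + 9) = 1/(-872/215) = -215/872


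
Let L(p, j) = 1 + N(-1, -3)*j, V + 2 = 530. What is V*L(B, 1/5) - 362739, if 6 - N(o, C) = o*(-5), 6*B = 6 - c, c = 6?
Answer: -1810527/5 ≈ -3.6211e+5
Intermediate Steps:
V = 528 (V = -2 + 530 = 528)
B = 0 (B = (6 - 1*6)/6 = (6 - 6)/6 = (1/6)*0 = 0)
N(o, C) = 6 + 5*o (N(o, C) = 6 - o*(-5) = 6 - (-5)*o = 6 + 5*o)
L(p, j) = 1 + j (L(p, j) = 1 + (6 + 5*(-1))*j = 1 + (6 - 5)*j = 1 + 1*j = 1 + j)
V*L(B, 1/5) - 362739 = 528*(1 + 1/5) - 362739 = 528*(6/5) - 362739 = 3168/5 - 362739 = -1810527/5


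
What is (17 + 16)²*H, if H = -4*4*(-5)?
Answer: 87120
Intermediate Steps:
H = 80 (H = -16*(-5) = 80)
(17 + 16)²*H = (17 + 16)²*80 = 33²*80 = 1089*80 = 87120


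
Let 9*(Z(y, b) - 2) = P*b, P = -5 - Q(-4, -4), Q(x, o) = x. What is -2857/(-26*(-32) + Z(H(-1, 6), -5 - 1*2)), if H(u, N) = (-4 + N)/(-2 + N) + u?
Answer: -25713/7513 ≈ -3.4225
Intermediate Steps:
H(u, N) = u + (-4 + N)/(-2 + N) (H(u, N) = (-4 + N)/(-2 + N) + u = u + (-4 + N)/(-2 + N))
P = -1 (P = -5 - 1*(-4) = -5 + 4 = -1)
Z(y, b) = 2 - b/9 (Z(y, b) = 2 + (-b)/9 = 2 - b/9)
-2857/(-26*(-32) + Z(H(-1, 6), -5 - 1*2)) = -2857/(-26*(-32) + (2 - (-5 - 1*2)/9)) = -2857/(832 + (2 - (-5 - 2)/9)) = -2857/(832 + (2 - 1/9*(-7))) = -2857/(832 + (2 + 7/9)) = -2857/(832 + 25/9) = -2857/7513/9 = -2857*9/7513 = -25713/7513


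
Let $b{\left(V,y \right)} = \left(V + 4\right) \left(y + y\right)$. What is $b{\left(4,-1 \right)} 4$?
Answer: $-64$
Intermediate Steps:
$b{\left(V,y \right)} = 2 y \left(4 + V\right)$ ($b{\left(V,y \right)} = \left(4 + V\right) 2 y = 2 y \left(4 + V\right)$)
$b{\left(4,-1 \right)} 4 = 2 \left(-1\right) \left(4 + 4\right) 4 = 2 \left(-1\right) 8 \cdot 4 = \left(-16\right) 4 = -64$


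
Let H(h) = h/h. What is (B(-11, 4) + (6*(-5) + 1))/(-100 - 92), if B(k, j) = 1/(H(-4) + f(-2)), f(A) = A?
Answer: 5/32 ≈ 0.15625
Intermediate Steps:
H(h) = 1
B(k, j) = -1 (B(k, j) = 1/(1 - 2) = 1/(-1) = -1)
(B(-11, 4) + (6*(-5) + 1))/(-100 - 92) = (-1 + (6*(-5) + 1))/(-100 - 92) = (-1 + (-30 + 1))/(-192) = -(-1 - 29)/192 = -1/192*(-30) = 5/32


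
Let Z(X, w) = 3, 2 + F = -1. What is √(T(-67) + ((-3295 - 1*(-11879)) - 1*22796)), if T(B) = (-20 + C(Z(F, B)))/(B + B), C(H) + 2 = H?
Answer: I*√255188126/134 ≈ 119.21*I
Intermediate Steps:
F = -3 (F = -2 - 1 = -3)
C(H) = -2 + H
T(B) = -19/(2*B) (T(B) = (-20 + (-2 + 3))/(B + B) = (-20 + 1)/((2*B)) = -19/(2*B))
√(T(-67) + ((-3295 - 1*(-11879)) - 1*22796)) = √(-19/2/(-67) + ((-3295 - 1*(-11879)) - 1*22796)) = √(-19/2*(-1/67) + ((-3295 + 11879) - 22796)) = √(19/134 + (8584 - 22796)) = √(19/134 - 14212) = √(-1904389/134) = I*√255188126/134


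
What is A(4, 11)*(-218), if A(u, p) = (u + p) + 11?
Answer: -5668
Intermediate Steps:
A(u, p) = 11 + p + u (A(u, p) = (p + u) + 11 = 11 + p + u)
A(4, 11)*(-218) = (11 + 11 + 4)*(-218) = 26*(-218) = -5668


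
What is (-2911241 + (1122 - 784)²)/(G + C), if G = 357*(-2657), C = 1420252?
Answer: -2796997/471703 ≈ -5.9296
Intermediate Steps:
G = -948549
(-2911241 + (1122 - 784)²)/(G + C) = (-2911241 + (1122 - 784)²)/(-948549 + 1420252) = (-2911241 + 338²)/471703 = (-2911241 + 114244)*(1/471703) = -2796997*1/471703 = -2796997/471703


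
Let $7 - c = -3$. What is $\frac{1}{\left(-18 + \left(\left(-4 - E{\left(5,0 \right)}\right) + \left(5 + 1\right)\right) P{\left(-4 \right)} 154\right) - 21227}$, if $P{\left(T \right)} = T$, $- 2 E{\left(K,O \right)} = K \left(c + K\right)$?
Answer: $- \frac{1}{45577} \approx -2.1941 \cdot 10^{-5}$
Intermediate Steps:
$c = 10$ ($c = 7 - -3 = 7 + 3 = 10$)
$E{\left(K,O \right)} = - \frac{K \left(10 + K\right)}{2}$
$\frac{1}{\left(-18 + \left(\left(-4 - E{\left(5,0 \right)}\right) + \left(5 + 1\right)\right) P{\left(-4 \right)} 154\right) - 21227} = \frac{1}{\left(-18 + \left(\left(-4 - \left(- \frac{1}{2}\right) 5 \left(10 + 5\right)\right) + \left(5 + 1\right)\right) \left(-4\right) 154\right) - 21227} = \frac{1}{\left(-18 + \left(\left(-4 - \left(- \frac{1}{2}\right) 5 \cdot 15\right) + 6\right) \left(-4\right) 154\right) - 21227} = \frac{1}{\left(-18 + \left(\left(-4 - - \frac{75}{2}\right) + 6\right) \left(-4\right) 154\right) - 21227} = \frac{1}{\left(-18 + \left(\left(-4 + \frac{75}{2}\right) + 6\right) \left(-4\right) 154\right) - 21227} = \frac{1}{\left(-18 + \left(\frac{67}{2} + 6\right) \left(-4\right) 154\right) - 21227} = \frac{1}{\left(-18 + \frac{79}{2} \left(-4\right) 154\right) - 21227} = \frac{1}{\left(-18 - 24332\right) - 21227} = \frac{1}{-24350 - 21227} = \frac{1}{-45577} = - \frac{1}{45577}$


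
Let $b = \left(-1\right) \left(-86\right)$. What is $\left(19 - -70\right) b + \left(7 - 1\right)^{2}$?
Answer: $7690$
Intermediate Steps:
$b = 86$
$\left(19 - -70\right) b + \left(7 - 1\right)^{2} = \left(19 - -70\right) 86 + \left(7 - 1\right)^{2} = \left(19 + 70\right) 86 + 6^{2} = 89 \cdot 86 + 36 = 7654 + 36 = 7690$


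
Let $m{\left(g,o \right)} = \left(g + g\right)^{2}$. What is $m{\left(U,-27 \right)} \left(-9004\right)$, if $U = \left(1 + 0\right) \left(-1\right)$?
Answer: $-36016$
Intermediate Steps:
$U = -1$ ($U = 1 \left(-1\right) = -1$)
$m{\left(g,o \right)} = 4 g^{2}$ ($m{\left(g,o \right)} = \left(2 g\right)^{2} = 4 g^{2}$)
$m{\left(U,-27 \right)} \left(-9004\right) = 4 \left(-1\right)^{2} \left(-9004\right) = 4 \cdot 1 \left(-9004\right) = 4 \left(-9004\right) = -36016$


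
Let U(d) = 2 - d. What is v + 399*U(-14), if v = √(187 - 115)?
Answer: 6384 + 6*√2 ≈ 6392.5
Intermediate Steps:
v = 6*√2 (v = √72 = 6*√2 ≈ 8.4853)
v + 399*U(-14) = 6*√2 + 399*(2 - 1*(-14)) = 6*√2 + 399*(2 + 14) = 6*√2 + 399*16 = 6*√2 + 6384 = 6384 + 6*√2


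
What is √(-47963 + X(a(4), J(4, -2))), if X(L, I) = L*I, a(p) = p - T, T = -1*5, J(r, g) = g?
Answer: I*√47981 ≈ 219.05*I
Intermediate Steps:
T = -5
a(p) = 5 + p (a(p) = p - 1*(-5) = p + 5 = 5 + p)
X(L, I) = I*L
√(-47963 + X(a(4), J(4, -2))) = √(-47963 - 2*(5 + 4)) = √(-47963 - 2*9) = √(-47963 - 18) = √(-47981) = I*√47981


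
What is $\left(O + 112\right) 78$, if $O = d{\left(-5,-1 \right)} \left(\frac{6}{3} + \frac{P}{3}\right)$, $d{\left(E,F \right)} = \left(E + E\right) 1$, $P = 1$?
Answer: $6916$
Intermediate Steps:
$d{\left(E,F \right)} = 2 E$ ($d{\left(E,F \right)} = 2 E 1 = 2 E$)
$O = - \frac{70}{3}$ ($O = 2 \left(-5\right) \left(\frac{6}{3} + 1 \cdot \frac{1}{3}\right) = - 10 \left(6 \cdot \frac{1}{3} + 1 \cdot \frac{1}{3}\right) = - 10 \left(2 + \frac{1}{3}\right) = \left(-10\right) \frac{7}{3} = - \frac{70}{3} \approx -23.333$)
$\left(O + 112\right) 78 = \left(- \frac{70}{3} + 112\right) 78 = \frac{266}{3} \cdot 78 = 6916$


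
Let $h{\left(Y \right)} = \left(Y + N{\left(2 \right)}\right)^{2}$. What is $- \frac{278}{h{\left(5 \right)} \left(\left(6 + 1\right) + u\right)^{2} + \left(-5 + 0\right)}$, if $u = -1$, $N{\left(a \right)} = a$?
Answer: $- \frac{278}{1759} \approx -0.15804$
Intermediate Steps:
$h{\left(Y \right)} = \left(2 + Y\right)^{2}$ ($h{\left(Y \right)} = \left(Y + 2\right)^{2} = \left(2 + Y\right)^{2}$)
$- \frac{278}{h{\left(5 \right)} \left(\left(6 + 1\right) + u\right)^{2} + \left(-5 + 0\right)} = - \frac{278}{\left(2 + 5\right)^{2} \left(\left(6 + 1\right) - 1\right)^{2} + \left(-5 + 0\right)} = - \frac{278}{7^{2} \left(7 - 1\right)^{2} - 5} = - \frac{278}{49 \cdot 6^{2} - 5} = - \frac{278}{49 \cdot 36 - 5} = - \frac{278}{1764 - 5} = - \frac{278}{1759}$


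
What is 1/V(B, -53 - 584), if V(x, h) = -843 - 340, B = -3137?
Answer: -1/1183 ≈ -0.00084531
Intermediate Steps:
V(x, h) = -1183
1/V(B, -53 - 584) = 1/(-1183) = -1/1183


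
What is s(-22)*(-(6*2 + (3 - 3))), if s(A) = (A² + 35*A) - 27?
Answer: 3756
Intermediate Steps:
s(A) = -27 + A² + 35*A
s(-22)*(-(6*2 + (3 - 3))) = (-27 + (-22)² + 35*(-22))*(-(6*2 + (3 - 3))) = (-27 + 484 - 770)*(-(12 + 0)) = -(-313)*12 = -313*(-12) = 3756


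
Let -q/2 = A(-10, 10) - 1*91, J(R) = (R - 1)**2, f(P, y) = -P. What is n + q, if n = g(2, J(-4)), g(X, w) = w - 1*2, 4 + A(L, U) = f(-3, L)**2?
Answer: 195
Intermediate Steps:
J(R) = (-1 + R)**2
A(L, U) = 5 (A(L, U) = -4 + (-1*(-3))**2 = -4 + 3**2 = -4 + 9 = 5)
g(X, w) = -2 + w (g(X, w) = w - 2 = -2 + w)
q = 172 (q = -2*(5 - 1*91) = -2*(5 - 91) = -2*(-86) = 172)
n = 23 (n = -2 + (-1 - 4)**2 = -2 + (-5)**2 = -2 + 25 = 23)
n + q = 23 + 172 = 195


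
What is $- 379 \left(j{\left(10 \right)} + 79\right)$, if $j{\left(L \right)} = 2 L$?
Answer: $-37521$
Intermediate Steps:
$- 379 \left(j{\left(10 \right)} + 79\right) = - 379 \left(2 \cdot 10 + 79\right) = - 379 \left(20 + 79\right) = \left(-379\right) 99 = -37521$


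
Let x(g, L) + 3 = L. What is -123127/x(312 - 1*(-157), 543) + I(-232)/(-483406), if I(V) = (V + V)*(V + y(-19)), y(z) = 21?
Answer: -29786599361/130519620 ≈ -228.22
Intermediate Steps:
x(g, L) = -3 + L
I(V) = 2*V*(21 + V) (I(V) = (V + V)*(V + 21) = (2*V)*(21 + V) = 2*V*(21 + V))
-123127/x(312 - 1*(-157), 543) + I(-232)/(-483406) = -123127/(-3 + 543) + (2*(-232)*(21 - 232))/(-483406) = -123127/540 + (2*(-232)*(-211))*(-1/483406) = -123127*1/540 + 97904*(-1/483406) = -123127/540 - 48952/241703 = -29786599361/130519620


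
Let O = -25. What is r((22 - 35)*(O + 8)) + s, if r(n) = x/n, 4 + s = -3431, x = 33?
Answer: -759102/221 ≈ -3434.9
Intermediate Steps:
s = -3435 (s = -4 - 3431 = -3435)
r(n) = 33/n
r((22 - 35)*(O + 8)) + s = 33/(((22 - 35)*(-25 + 8))) - 3435 = 33/((-13*(-17))) - 3435 = 33/221 - 3435 = -759102/221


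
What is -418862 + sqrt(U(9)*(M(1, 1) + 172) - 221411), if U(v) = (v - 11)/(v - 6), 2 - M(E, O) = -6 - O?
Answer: -418862 + I*sqrt(1993785)/3 ≈ -4.1886e+5 + 470.67*I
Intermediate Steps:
M(E, O) = 8 + O (M(E, O) = 2 - (-6 - O) = 2 + (6 + O) = 8 + O)
U(v) = (-11 + v)/(-6 + v)
-418862 + sqrt(U(9)*(M(1, 1) + 172) - 221411) = -418862 + sqrt(((-11 + 9)/(-6 + 9))*((8 + 1) + 172) - 221411) = -418862 + sqrt((-2/3)*(9 + 172) - 221411) = -418862 + sqrt(((1/3)*(-2))*181 - 221411) = -418862 + sqrt(-2/3*181 - 221411) = -418862 + sqrt(-362/3 - 221411) = -418862 + sqrt(-664595/3) = -418862 + I*sqrt(1993785)/3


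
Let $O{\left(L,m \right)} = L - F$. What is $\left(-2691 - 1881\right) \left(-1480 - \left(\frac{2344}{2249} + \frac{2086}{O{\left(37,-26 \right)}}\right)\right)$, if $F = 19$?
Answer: $\frac{16420329364}{2249} \approx 7.3012 \cdot 10^{6}$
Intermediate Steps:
$O{\left(L,m \right)} = -19 + L$ ($O{\left(L,m \right)} = L - 19 = -19 + L$)
$\left(-2691 - 1881\right) \left(-1480 - \left(\frac{2344}{2249} + \frac{2086}{O{\left(37,-26 \right)}}\right)\right) = \left(-2691 - 1881\right) \left(-1480 - \left(\frac{2344}{2249} + \frac{2086}{-19 + 37}\right)\right) = - 4572 \left(-1480 - \left(\frac{2344}{2249} + \frac{2086}{18}\right)\right) = - 4572 \left(-1480 - \frac{2366803}{20241}\right) = \left(-4572\right) \left(- \frac{32323483}{20241}\right) = \frac{16420329364}{2249}$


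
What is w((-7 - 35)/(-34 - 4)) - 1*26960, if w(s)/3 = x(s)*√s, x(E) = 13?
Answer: -26960 + 39*√399/19 ≈ -26919.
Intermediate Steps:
w(s) = 39*√s (w(s) = 3*(13*√s) = 39*√s)
w((-7 - 35)/(-34 - 4)) - 1*26960 = 39*√((-7 - 35)/(-34 - 4)) - 1*26960 = 39*√(-42/(-38)) - 26960 = 39*√(-42*(-1/38)) - 26960 = 39*√(21/19) - 26960 = 39*(√399/19) - 26960 = 39*√399/19 - 26960 = -26960 + 39*√399/19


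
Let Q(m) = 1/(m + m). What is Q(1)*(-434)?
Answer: -217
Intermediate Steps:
Q(m) = 1/(2*m)
Q(1)*(-434) = ((½)/1)*(-434) = ((½)*1)*(-434) = (½)*(-434) = -217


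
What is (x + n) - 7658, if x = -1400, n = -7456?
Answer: -16514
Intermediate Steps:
(x + n) - 7658 = (-1400 - 7456) - 7658 = -8856 - 7658 = -16514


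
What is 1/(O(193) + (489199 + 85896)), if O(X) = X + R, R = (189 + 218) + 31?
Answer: 1/575726 ≈ 1.7369e-6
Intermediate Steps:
R = 438 (R = 407 + 31 = 438)
O(X) = 438 + X (O(X) = X + 438 = 438 + X)
1/(O(193) + (489199 + 85896)) = 1/((438 + 193) + (489199 + 85896)) = 1/(631 + 575095) = 1/575726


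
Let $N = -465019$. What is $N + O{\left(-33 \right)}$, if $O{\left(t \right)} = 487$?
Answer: $-464532$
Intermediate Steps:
$N + O{\left(-33 \right)} = -465019 + 487 = -464532$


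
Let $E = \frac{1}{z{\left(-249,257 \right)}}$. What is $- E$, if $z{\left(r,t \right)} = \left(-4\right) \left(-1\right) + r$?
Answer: $\frac{1}{245} \approx 0.0040816$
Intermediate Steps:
$z{\left(r,t \right)} = 4 + r$
$E = - \frac{1}{245}$ ($E = \frac{1}{4 - 249} = \frac{1}{-245} = - \frac{1}{245} \approx -0.0040816$)
$- E = \left(-1\right) \left(- \frac{1}{245}\right) = \frac{1}{245}$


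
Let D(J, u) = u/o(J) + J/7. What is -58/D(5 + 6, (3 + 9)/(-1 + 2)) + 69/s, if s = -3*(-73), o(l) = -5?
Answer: 5133/73 ≈ 70.315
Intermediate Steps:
s = 219
D(J, u) = -u/5 + J/7 (D(J, u) = u/(-5) + J/7 = u*(-⅕) + J*(⅐) = -u/5 + J/7)
-58/D(5 + 6, (3 + 9)/(-1 + 2)) + 69/s = -58/(-(3 + 9)/(5*(-1 + 2)) + (5 + 6)/7) + 69/219 = -58/(-12/(5*1) + (⅐)*11) + 69*(1/219) = -58/(-12/5 + 11/7) + 23/73 = -58/(-29/35) + 23/73 = -58*(-35/29) + 23/73 = 70 + 23/73 = 5133/73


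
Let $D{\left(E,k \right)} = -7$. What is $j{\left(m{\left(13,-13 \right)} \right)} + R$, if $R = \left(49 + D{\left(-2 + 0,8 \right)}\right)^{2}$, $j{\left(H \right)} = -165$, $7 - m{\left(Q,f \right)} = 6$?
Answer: $1599$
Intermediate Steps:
$m{\left(Q,f \right)} = 1$ ($m{\left(Q,f \right)} = 7 - 6 = 1$)
$R = 1764$ ($R = \left(49 - 7\right)^{2} = 42^{2} = 1764$)
$j{\left(m{\left(13,-13 \right)} \right)} + R = -165 + 1764 = 1599$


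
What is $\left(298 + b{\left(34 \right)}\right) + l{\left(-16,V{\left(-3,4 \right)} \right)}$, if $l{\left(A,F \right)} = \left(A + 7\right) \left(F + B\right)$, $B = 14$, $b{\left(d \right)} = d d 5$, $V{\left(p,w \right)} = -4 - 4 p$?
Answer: $5880$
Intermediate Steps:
$b{\left(d \right)} = 5 d^{2}$ ($b{\left(d \right)} = d^{2} \cdot 5 = 5 d^{2}$)
$l{\left(A,F \right)} = \left(7 + A\right) \left(14 + F\right)$ ($l{\left(A,F \right)} = \left(A + 7\right) \left(F + 14\right) = \left(7 + A\right) \left(14 + F\right)$)
$\left(298 + b{\left(34 \right)}\right) + l{\left(-16,V{\left(-3,4 \right)} \right)} = \left(298 + 5 \cdot 34^{2}\right) + \left(98 + 7 \left(-4 - -12\right) + 14 \left(-16\right) - 16 \left(-4 - -12\right)\right) = \left(298 + 5 \cdot 1156\right) + \left(98 + 7 \left(-4 + 12\right) - 224 - 16 \left(-4 + 12\right)\right) = \left(298 + 5780\right) + \left(98 + 7 \cdot 8 - 224 - 128\right) = 6078 + \left(98 + 56 - 224 - 128\right) = 6078 - 198 = 5880$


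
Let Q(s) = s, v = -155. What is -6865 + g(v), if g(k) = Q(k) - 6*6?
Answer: -7056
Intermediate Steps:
g(k) = -36 + k (g(k) = k - 6*6 = k - 36 = -36 + k)
-6865 + g(v) = -6865 + (-36 - 155) = -6865 - 191 = -7056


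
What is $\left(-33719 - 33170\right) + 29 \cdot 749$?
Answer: $-45168$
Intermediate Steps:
$\left(-33719 - 33170\right) + 29 \cdot 749 = \left(-33719 - 33170\right) + 21721 = -66889 + 21721 = -45168$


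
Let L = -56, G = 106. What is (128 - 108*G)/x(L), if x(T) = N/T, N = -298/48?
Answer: -15214080/149 ≈ -1.0211e+5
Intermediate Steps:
N = -149/24 (N = -298*1/48 = -149/24 ≈ -6.2083)
x(T) = -149/(24*T)
(128 - 108*G)/x(L) = (128 - 108*106)/((-149/24/(-56))) = (128 - 11448)/((-149/24*(-1/56))) = -11320/149/1344 = -11320*1344/149 = -15214080/149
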